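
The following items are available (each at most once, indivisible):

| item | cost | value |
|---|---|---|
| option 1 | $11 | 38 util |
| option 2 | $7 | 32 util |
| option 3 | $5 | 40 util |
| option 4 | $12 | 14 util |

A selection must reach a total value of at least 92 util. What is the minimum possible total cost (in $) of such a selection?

23

Subsets with value ≥ 92, sorted by total cost:
- option 1+option 2+option 3: cost 23, value 110
- option 1+option 3+option 4: cost 28, value 92
- option 1+option 2+option 3+option 4: cost 35, value 124
Minimum cost: 23 $.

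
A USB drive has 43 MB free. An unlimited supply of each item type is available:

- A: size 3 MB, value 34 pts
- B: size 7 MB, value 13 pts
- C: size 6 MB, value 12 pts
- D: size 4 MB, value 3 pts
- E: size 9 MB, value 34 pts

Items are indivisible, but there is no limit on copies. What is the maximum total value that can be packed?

Best value-per-unit is A at 34/3, and filling with it alone uses size 14×3=42. No mix of the others beats 14×34 = 476.

476 pts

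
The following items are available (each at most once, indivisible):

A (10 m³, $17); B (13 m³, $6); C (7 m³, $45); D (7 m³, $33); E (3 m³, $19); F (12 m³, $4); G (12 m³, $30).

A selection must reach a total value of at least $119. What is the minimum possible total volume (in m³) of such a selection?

Subsets with value ≥ 119, sorted by total volume:
- C+D+E+G: volume 29, value 127
- A+C+D+G: volume 36, value 125
- A+C+D+E+G: volume 39, value 144
- A+B+C+D+E: volume 40, value 120
Minimum volume: 29 m³.

29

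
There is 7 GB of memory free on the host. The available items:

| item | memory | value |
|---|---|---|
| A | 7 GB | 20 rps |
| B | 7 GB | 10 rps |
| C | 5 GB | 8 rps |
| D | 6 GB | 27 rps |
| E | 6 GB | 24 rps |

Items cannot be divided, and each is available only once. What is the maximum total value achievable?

27 rps

This is a 0/1 knapsack; check combinations near the capacity.
- D: memory 6, value 27
- E: memory 6, value 24
- A: memory 7, value 20
- B: memory 7, value 10
Best: 27 rps.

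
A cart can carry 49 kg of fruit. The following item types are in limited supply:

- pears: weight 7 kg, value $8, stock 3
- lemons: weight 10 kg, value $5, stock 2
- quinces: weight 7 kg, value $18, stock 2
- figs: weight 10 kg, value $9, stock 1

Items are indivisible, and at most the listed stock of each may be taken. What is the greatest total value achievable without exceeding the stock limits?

Best selections within weight 49 and stock limits:
- 3×pears + 2×quinces + 1×figs: weight 45, value 69
- 2×pears + 1×lemons + 2×quinces + 1×figs: weight 48, value 66
Best: $69.

$69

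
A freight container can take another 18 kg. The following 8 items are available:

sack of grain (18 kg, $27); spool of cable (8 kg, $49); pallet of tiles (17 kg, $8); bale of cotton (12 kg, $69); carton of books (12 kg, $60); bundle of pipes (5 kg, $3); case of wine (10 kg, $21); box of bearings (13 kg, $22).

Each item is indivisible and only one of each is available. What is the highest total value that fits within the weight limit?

$72

Check high-value combinations within 18 kg:
- bale of cotton+bundle of pipes: weight 12+5=17, value 69+3=72
- spool of cable+case of wine: weight 8+10=18, value 49+21=70
- bale of cotton: weight 12, value 69
Best: $72.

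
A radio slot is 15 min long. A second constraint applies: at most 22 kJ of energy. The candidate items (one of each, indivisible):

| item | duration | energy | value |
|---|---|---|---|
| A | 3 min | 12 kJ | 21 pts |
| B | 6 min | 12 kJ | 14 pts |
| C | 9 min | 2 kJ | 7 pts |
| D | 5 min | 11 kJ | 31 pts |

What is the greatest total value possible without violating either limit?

38 pts

Feasible sets respecting both limits:
- C+D: duration 14, energy 13, value 38
- D: duration 5, energy 11, value 31
- A+C: duration 12, energy 14, value 28
- A: duration 3, energy 12, value 21
Best: 38 pts.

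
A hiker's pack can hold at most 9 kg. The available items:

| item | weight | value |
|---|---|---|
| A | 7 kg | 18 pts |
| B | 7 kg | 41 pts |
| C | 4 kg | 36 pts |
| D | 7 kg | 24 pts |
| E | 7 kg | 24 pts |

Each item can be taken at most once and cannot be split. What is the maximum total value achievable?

Check high-value combinations within 9 kg:
- B: weight 7, value 41
- C: weight 4, value 36
- D: weight 7, value 24
Best: 41 pts.

41 pts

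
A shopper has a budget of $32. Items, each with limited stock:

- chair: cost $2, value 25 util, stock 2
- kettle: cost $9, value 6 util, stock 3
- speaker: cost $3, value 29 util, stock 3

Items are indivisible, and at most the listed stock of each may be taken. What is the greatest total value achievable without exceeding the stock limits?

Top feasible selections:
- 2×chair + 2×kettle + 3×speaker: cost 31, value 149
- 2×chair + 1×kettle + 3×speaker: cost 22, value 143
- 2×chair + 3×speaker: cost 13, value 137
- 1×chair + 2×kettle + 3×speaker: cost 29, value 124
Best: 149 util.

149 util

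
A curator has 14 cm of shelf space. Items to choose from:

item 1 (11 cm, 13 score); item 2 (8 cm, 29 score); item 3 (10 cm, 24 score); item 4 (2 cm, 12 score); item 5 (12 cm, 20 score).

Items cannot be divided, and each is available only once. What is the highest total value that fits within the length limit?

Check high-value combinations within 14 cm:
- item 2+item 4: length 8+2=10, value 29+12=41
- item 3+item 4: length 10+2=12, value 24+12=36
- item 4+item 5: length 2+12=14, value 12+20=32
- item 2: length 8, value 29
Best: 41 score.

41 score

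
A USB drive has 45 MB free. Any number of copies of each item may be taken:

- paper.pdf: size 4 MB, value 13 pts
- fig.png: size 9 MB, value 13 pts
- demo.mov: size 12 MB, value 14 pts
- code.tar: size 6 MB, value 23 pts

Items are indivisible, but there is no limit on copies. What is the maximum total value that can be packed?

164 pts

Best value-per-unit is code.tar at 23/6; filling with it alone gives 7×23 = 161.
Optimal mix: 2×paper.pdf + 6×code.tar → size 44, value 164.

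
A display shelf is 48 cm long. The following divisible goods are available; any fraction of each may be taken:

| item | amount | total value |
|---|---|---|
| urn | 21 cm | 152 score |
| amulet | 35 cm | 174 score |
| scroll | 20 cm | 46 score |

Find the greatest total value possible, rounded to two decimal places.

Take in order of value per unit:
- urn (152/21 per unit): all 21 → value 152, running total 152.00
- amulet (174/35 per unit): 27 of 35 → value 27×174/35 = 134.2286, running total 286.23
Total 286.23.

286.23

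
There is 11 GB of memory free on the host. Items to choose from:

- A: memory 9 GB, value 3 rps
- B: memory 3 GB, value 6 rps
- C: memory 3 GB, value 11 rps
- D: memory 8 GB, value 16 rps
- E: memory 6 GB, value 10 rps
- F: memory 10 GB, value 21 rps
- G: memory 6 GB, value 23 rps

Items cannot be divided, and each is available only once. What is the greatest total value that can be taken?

34 rps

This is a 0/1 knapsack; check combinations near the capacity.
- C+G: memory 3+6=9, value 11+23=34
- B+G: memory 3+6=9, value 6+23=29
- C+D: memory 3+8=11, value 11+16=27
Best: 34 rps.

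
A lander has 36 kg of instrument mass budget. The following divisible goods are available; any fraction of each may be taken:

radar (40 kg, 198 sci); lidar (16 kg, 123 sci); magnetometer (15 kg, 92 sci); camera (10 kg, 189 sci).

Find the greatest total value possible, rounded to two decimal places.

373.33

Take in order of value per unit:
- camera (189/10 per unit): all 10 → value 189, running total 189.00
- lidar (123/16 per unit): all 16 → value 123, running total 312.00
- magnetometer (92/15 per unit): 10 of 15 → value 10×92/15 = 61.3333, running total 373.33
Total 373.33.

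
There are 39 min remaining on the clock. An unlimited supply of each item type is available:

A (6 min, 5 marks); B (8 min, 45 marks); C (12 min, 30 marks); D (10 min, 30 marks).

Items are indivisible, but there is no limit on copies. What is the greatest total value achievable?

185 marks

Best value-per-unit is B at 45/8; filling with it alone gives 4×45 = 180.
Optimal mix: 1×A + 4×B → time 38, value 185.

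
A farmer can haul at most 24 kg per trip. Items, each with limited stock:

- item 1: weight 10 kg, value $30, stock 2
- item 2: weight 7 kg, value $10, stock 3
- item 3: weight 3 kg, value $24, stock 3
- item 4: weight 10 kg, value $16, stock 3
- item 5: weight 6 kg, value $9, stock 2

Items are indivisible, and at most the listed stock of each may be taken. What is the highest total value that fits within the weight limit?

$102

Best selections within weight 24 and stock limits:
- 1×item 1 + 3×item 3: weight 19, value 102
- 2×item 2 + 3×item 3: weight 23, value 92
- 1×item 2 + 3×item 3 + 1×item 5: weight 22, value 91
- 3×item 3 + 2×item 5: weight 21, value 90
Best: $102.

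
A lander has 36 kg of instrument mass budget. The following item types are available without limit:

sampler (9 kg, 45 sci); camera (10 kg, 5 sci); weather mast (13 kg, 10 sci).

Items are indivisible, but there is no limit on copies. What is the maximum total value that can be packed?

Best value-per-unit is sampler at 45/9, and filling with it alone uses mass 4×9=36. No mix of the others beats 4×45 = 180.

180 sci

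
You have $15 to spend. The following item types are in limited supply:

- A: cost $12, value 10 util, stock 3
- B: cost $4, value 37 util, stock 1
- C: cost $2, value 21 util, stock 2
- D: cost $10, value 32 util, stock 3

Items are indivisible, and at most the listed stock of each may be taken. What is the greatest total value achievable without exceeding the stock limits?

79 util

Top feasible selections:
- 1×B + 2×C: cost 8, value 79
- 2×C + 1×D: cost 14, value 74
Best: 79 util.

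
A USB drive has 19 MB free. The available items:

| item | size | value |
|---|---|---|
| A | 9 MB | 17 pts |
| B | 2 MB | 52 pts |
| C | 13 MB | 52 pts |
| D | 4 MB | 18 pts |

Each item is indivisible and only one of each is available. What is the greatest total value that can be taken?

122 pts

Check high-value combinations within 19 MB:
- B+C+D: size 2+13+4=19, value 52+52+18=122
- B+C: size 2+13=15, value 52+52=104
- A+B+D: size 9+2+4=15, value 17+52+18=87
Best: 122 pts.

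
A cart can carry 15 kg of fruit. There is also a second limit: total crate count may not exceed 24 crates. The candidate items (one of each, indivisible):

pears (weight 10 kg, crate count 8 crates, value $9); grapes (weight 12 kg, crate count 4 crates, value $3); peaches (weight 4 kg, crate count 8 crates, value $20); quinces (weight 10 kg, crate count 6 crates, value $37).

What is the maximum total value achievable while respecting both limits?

$57

Feasible sets respecting both limits:
- peaches+quinces: weight 14, crate count 14, value 57
- quinces: weight 10, crate count 6, value 37
- pears+peaches: weight 14, crate count 16, value 29
- peaches: weight 4, crate count 8, value 20
Best: $57.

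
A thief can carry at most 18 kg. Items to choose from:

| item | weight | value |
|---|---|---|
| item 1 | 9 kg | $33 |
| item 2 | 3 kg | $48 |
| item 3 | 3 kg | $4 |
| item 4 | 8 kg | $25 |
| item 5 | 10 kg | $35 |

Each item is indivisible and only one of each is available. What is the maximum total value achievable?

$87

Check high-value combinations within 18 kg:
- item 2+item 3+item 5: weight 3+3+10=16, value 48+4+35=87
- item 1+item 2+item 3: weight 9+3+3=15, value 33+48+4=85
- item 2+item 5: weight 3+10=13, value 48+35=83
- item 1+item 2: weight 9+3=12, value 33+48=81
Best: $87.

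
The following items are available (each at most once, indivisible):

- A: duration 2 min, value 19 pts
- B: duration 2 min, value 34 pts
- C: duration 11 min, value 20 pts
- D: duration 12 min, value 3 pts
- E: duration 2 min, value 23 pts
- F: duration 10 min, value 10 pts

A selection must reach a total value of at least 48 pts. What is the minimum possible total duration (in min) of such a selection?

Subsets with value ≥ 48, sorted by total duration:
- B+E: duration 4, value 57
- A+B: duration 4, value 53
Minimum duration: 4 min.

4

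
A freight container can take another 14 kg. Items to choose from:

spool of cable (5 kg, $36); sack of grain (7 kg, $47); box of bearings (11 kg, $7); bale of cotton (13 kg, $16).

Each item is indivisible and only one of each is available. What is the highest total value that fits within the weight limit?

$83

Check high-value combinations within 14 kg:
- spool of cable+sack of grain: weight 5+7=12, value 36+47=83
- sack of grain: weight 7, value 47
- spool of cable: weight 5, value 36
- bale of cotton: weight 13, value 16
- box of bearings: weight 11, value 7
Best: $83.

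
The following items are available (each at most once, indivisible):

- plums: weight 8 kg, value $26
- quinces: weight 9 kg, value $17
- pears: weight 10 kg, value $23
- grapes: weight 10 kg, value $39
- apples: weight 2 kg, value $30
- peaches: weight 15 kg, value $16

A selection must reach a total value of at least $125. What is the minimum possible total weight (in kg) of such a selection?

Subsets with value ≥ 125, sorted by total weight:
- plums+quinces+pears+grapes+apples: weight 39, value 135
- plums+quinces+grapes+apples+peaches: weight 44, value 128
Minimum weight: 39 kg.

39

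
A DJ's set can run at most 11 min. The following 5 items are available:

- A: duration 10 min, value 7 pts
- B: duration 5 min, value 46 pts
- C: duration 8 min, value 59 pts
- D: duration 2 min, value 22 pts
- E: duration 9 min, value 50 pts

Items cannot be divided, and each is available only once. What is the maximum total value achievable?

Check high-value combinations within 11 min:
- C+D: duration 8+2=10, value 59+22=81
- D+E: duration 2+9=11, value 22+50=72
- B+D: duration 5+2=7, value 46+22=68
- C: duration 8, value 59
- E: duration 9, value 50
Best: 81 pts.

81 pts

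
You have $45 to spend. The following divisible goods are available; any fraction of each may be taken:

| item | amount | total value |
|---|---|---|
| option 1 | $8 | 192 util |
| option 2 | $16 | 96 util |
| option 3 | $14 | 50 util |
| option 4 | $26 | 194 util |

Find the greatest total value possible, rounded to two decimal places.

452.00

Take in order of value per unit:
- option 1 (192/8 per unit): all 8 → value 192, running total 192.00
- option 4 (194/26 per unit): all 26 → value 194, running total 386.00
- option 2 (96/16 per unit): 11 of 16 → value 11×96/16 = 66.0000, running total 452.00
Total 452.00.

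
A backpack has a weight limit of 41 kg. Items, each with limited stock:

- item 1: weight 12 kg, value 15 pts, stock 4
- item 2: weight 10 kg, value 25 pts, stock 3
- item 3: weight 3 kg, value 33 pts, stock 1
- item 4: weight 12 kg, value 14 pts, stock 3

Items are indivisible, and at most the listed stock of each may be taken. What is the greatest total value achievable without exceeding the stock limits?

Top feasible selections:
- 3×item 2 + 1×item 3: weight 33, value 108
- 1×item 1 + 2×item 2 + 1×item 3: weight 35, value 98
- 2×item 2 + 1×item 3 + 1×item 4: weight 35, value 97
Best: 108 pts.

108 pts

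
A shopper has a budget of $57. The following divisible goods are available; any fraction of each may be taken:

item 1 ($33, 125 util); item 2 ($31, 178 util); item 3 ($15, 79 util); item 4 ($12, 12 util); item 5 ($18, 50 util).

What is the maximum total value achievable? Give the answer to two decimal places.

Take in order of value per unit:
- item 2 (178/31 per unit): all 31 → value 178, running total 178.00
- item 3 (79/15 per unit): all 15 → value 79, running total 257.00
- item 1 (125/33 per unit): 11 of 33 → value 11×125/33 = 41.6667, running total 298.67
Total 298.67.

298.67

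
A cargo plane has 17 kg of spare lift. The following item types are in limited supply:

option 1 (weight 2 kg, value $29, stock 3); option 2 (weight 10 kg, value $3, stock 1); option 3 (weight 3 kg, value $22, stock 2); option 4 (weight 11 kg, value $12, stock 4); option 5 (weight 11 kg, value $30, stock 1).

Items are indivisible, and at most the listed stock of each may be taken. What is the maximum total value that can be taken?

$131

Top feasible selections:
- 3×option 1 + 2×option 3: weight 12, value 131
- 3×option 1 + 1×option 5: weight 17, value 117
- 3×option 1 + 1×option 3: weight 9, value 109
- 2×option 1 + 2×option 3: weight 10, value 102
Best: $131.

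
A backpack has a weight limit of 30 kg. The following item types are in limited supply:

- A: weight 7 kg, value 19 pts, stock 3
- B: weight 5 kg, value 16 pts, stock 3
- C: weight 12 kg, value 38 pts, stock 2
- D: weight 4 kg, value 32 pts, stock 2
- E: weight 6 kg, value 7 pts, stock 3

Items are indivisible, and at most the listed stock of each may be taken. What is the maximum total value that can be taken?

134 pts

Best selections within weight 30 and stock limits:
- 2×B + 1×C + 2×D: weight 30, value 134
- 1×A + 3×B + 2×D: weight 30, value 131
- 1×A + 1×C + 2×D: weight 27, value 121
Best: 134 pts.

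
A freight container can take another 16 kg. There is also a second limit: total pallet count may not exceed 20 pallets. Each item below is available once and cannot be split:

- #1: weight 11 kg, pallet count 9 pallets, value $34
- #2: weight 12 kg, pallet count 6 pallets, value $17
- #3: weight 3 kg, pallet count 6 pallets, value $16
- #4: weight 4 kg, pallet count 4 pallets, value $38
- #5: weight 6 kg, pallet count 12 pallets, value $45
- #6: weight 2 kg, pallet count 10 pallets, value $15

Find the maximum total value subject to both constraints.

$83

Feasible sets respecting both limits:
- #4+#5: weight 10, pallet count 16, value 83
- #1+#4: weight 15, pallet count 13, value 72
- #3+#4+#6: weight 9, pallet count 20, value 69
- #3+#5: weight 9, pallet count 18, value 61
Best: $83.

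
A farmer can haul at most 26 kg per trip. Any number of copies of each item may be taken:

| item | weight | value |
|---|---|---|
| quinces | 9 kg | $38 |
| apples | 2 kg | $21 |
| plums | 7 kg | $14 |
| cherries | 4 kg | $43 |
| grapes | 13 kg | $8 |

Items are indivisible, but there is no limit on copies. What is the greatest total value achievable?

Best value-per-unit is cherries at 43/4; filling with it alone gives 6×43 = 258.
Optimal mix: 1×apples + 6×cherries → weight 26, value 279.

$279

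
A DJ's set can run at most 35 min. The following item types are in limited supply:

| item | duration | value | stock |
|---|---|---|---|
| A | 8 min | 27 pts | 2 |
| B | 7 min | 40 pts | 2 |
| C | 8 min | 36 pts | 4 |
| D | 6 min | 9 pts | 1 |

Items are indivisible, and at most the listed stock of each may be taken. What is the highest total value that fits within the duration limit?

Best selections within duration 35 and stock limits:
- 2×B + 2×C: duration 30, value 152
- 1×B + 3×C: duration 31, value 148
Best: 152 pts.

152 pts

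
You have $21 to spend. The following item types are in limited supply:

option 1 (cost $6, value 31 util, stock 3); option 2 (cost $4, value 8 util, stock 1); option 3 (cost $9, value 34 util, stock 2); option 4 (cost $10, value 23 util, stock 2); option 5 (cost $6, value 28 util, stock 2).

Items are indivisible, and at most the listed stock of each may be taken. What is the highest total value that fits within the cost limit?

Top feasible selections:
- 2×option 1 + 1×option 3: cost 21, value 96
- 3×option 1: cost 18, value 93
Best: 96 util.

96 util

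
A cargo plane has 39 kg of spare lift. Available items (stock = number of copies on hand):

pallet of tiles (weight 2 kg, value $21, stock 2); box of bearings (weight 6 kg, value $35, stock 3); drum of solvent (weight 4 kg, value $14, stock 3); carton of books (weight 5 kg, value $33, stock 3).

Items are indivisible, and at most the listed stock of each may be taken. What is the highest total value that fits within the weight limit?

$246

Top feasible selections:
- 2×pallet of tiles + 3×box of bearings + 3×carton of books: weight 37, value 246
- 1×pallet of tiles + 3×box of bearings + 1×drum of solvent + 3×carton of books: weight 39, value 239
- 2×pallet of tiles + 2×box of bearings + 2×drum of solvent + 3×carton of books: weight 39, value 239
Best: $246.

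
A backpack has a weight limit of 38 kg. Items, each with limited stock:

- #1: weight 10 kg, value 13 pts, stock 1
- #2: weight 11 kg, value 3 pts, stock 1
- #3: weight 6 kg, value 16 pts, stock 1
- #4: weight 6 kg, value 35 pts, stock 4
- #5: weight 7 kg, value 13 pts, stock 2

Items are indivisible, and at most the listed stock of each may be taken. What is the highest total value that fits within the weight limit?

Top feasible selections:
- 1×#3 + 4×#4 + 1×#5: weight 37, value 169
- 4×#4 + 2×#5: weight 38, value 166
Best: 169 pts.

169 pts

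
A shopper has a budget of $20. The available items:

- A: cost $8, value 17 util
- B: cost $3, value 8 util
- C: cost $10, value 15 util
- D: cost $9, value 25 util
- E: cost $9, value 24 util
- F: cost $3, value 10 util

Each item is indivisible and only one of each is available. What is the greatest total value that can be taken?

52 util

Check high-value combinations within $20:
- A+D+F: cost 8+9+3=20, value 17+25+10=52
- A+E+F: cost 8+9+3=20, value 17+24+10=51
- A+B+D: cost 8+3+9=20, value 17+8+25=50
- D+E: cost 9+9=18, value 25+24=49
- A+B+E: cost 8+3+9=20, value 17+8+24=49
Best: 52 util.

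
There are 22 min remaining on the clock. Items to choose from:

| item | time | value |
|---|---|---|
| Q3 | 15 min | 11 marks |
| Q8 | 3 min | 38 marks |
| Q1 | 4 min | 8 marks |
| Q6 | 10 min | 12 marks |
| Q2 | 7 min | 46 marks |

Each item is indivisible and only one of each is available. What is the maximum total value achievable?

96 marks

Check high-value combinations within 22 min:
- Q8+Q6+Q2: time 3+10+7=20, value 38+12+46=96
- Q8+Q1+Q2: time 3+4+7=14, value 38+8+46=92
- Q8+Q2: time 3+7=10, value 38+46=84
Best: 96 marks.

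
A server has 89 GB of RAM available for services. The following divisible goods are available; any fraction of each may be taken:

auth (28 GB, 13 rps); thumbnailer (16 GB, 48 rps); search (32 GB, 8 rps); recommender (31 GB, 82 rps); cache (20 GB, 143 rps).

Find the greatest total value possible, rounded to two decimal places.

Take in order of value per unit:
- cache (143/20 per unit): all 20 → value 143, running total 143.00
- thumbnailer (48/16 per unit): all 16 → value 48, running total 191.00
- recommender (82/31 per unit): all 31 → value 82, running total 273.00
- auth (13/28 per unit): 22 of 28 → value 22×13/28 = 10.2143, running total 283.21
Total 283.21.

283.21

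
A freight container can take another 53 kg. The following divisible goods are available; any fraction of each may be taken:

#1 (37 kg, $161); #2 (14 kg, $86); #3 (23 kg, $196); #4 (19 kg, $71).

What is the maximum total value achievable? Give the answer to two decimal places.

351.62

Take in order of value per unit:
- #3 (196/23 per unit): all 23 → value 196, running total 196.00
- #2 (86/14 per unit): all 14 → value 86, running total 282.00
- #1 (161/37 per unit): 16 of 37 → value 16×161/37 = 69.6216, running total 351.62
Total 351.62.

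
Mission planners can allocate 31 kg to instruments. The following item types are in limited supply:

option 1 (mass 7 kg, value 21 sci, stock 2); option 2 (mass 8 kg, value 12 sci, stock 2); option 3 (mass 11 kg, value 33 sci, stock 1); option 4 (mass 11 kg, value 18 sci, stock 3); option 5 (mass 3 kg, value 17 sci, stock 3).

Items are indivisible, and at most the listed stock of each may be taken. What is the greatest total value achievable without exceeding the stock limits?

109 sci

Top feasible selections:
- 2×option 1 + 1×option 3 + 2×option 5: mass 31, value 109
- 1×option 1 + 1×option 3 + 3×option 5: mass 27, value 105
- 2×option 1 + 1×option 2 + 3×option 5: mass 31, value 105
- 1×option 3 + 1×option 4 + 3×option 5: mass 31, value 102
Best: 109 sci.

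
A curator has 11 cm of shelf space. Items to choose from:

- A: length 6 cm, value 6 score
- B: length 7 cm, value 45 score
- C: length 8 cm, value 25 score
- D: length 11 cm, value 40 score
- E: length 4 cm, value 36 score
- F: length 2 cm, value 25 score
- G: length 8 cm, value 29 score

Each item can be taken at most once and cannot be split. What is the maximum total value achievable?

81 score

Check high-value combinations within 11 cm:
- B+E: length 7+4=11, value 45+36=81
- B+F: length 7+2=9, value 45+25=70
- E+F: length 4+2=6, value 36+25=61
- F+G: length 2+8=10, value 25+29=54
- C+F: length 8+2=10, value 25+25=50
Best: 81 score.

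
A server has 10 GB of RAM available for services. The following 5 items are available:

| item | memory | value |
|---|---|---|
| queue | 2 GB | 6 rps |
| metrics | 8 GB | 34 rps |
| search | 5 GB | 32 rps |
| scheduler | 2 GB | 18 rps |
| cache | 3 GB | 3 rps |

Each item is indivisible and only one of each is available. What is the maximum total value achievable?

56 rps

Check high-value combinations within 10 GB:
- queue+search+scheduler: memory 2+5+2=9, value 6+32+18=56
- search+scheduler+cache: memory 5+2+3=10, value 32+18+3=53
- metrics+scheduler: memory 8+2=10, value 34+18=52
- search+scheduler: memory 5+2=7, value 32+18=50
- queue+search+cache: memory 2+5+3=10, value 6+32+3=41
Best: 56 rps.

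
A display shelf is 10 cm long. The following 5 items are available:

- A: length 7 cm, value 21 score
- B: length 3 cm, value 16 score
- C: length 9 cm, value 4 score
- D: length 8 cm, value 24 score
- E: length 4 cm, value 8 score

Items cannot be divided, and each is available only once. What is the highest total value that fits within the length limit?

37 score

Check high-value combinations within 10 cm:
- A+B: length 7+3=10, value 21+16=37
- B+E: length 3+4=7, value 16+8=24
- D: length 8, value 24
- A: length 7, value 21
- B: length 3, value 16
Best: 37 score.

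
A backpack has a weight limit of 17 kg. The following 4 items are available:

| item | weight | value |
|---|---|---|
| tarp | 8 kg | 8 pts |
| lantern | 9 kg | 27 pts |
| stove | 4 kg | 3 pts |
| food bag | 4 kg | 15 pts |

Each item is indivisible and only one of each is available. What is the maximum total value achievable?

Check high-value combinations within 17 kg:
- lantern+stove+food bag: weight 9+4+4=17, value 27+3+15=45
- lantern+food bag: weight 9+4=13, value 27+15=42
- tarp+lantern: weight 8+9=17, value 8+27=35
Best: 45 pts.

45 pts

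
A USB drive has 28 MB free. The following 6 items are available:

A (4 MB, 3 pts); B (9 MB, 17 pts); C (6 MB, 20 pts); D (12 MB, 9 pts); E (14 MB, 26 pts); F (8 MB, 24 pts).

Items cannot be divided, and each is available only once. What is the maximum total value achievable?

70 pts

Check high-value combinations within 28 MB:
- C+E+F: size 6+14+8=28, value 20+26+24=70
- A+B+C+F: size 4+9+6+8=27, value 3+17+20+24=64
- B+C+F: size 9+6+8=23, value 17+20+24=61
- C+D+F: size 6+12+8=26, value 20+9+24=53
Best: 70 pts.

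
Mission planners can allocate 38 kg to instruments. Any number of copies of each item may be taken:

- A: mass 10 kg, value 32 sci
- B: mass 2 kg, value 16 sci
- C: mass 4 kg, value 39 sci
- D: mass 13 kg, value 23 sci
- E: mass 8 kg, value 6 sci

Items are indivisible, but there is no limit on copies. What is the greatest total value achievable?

Best value-per-unit is C at 39/4; filling with it alone gives 9×39 = 351.
Optimal mix: 1×B + 9×C → mass 38, value 367.

367 sci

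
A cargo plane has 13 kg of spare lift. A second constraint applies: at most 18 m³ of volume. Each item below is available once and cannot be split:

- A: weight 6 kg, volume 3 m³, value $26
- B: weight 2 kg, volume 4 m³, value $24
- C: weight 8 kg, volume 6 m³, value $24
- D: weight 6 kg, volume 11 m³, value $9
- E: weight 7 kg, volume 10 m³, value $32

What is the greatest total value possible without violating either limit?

Feasible sets respecting both limits:
- A+E: weight 13, volume 13, value 58
- B+E: weight 9, volume 14, value 56
- A+B: weight 8, volume 7, value 50
- B+C: weight 10, volume 10, value 48
Best: $58.

$58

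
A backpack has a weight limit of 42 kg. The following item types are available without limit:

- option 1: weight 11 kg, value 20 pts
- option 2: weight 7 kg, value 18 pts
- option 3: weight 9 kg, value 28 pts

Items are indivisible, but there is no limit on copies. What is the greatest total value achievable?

Best value-per-unit is option 3 at 28/9; filling with it alone gives 4×28 = 112.
Optimal mix: 2×option 2 + 3×option 3 → weight 41, value 120.

120 pts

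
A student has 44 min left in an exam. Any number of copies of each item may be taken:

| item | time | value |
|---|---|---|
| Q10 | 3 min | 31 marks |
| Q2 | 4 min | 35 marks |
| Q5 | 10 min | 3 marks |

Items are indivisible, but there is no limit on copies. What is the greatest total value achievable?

Best value-per-unit is Q10 at 31/3; filling with it alone gives 14×31 = 434.
Optimal mix: 12×Q10 + 2×Q2 → time 44, value 442.

442 marks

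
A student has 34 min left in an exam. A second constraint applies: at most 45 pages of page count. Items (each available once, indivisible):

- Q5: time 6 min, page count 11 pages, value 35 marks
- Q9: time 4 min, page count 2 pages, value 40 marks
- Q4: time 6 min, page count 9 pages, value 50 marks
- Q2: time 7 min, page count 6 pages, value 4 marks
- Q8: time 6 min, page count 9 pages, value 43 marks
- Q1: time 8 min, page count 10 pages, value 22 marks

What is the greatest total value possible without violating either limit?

Feasible sets respecting both limits:
- Q5+Q9+Q4+Q8+Q1: time 30, page count 41, value 190
- Q5+Q9+Q4+Q2+Q8: time 29, page count 37, value 172
- Q5+Q9+Q4+Q8: time 22, page count 31, value 168
Best: 190 marks.

190 marks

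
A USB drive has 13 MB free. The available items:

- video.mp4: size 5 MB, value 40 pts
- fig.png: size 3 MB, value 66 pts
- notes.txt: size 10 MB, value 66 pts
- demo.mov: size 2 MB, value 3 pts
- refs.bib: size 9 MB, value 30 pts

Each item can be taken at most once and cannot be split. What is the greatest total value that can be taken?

132 pts

This is a 0/1 knapsack; check combinations near the capacity.
- fig.png+notes.txt: size 3+10=13, value 66+66=132
- video.mp4+fig.png+demo.mov: size 5+3+2=10, value 40+66+3=109
- video.mp4+fig.png: size 5+3=8, value 40+66=106
- fig.png+refs.bib: size 3+9=12, value 66+30=96
- fig.png+demo.mov: size 3+2=5, value 66+3=69
Best: 132 pts.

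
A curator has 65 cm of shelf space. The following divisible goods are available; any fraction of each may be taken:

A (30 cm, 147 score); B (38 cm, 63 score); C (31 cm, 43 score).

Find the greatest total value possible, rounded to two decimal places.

205.03

Take in order of value per unit:
- A (147/30 per unit): all 30 → value 147, running total 147.00
- B (63/38 per unit): 35 of 38 → value 35×63/38 = 58.0263, running total 205.03
Total 205.03.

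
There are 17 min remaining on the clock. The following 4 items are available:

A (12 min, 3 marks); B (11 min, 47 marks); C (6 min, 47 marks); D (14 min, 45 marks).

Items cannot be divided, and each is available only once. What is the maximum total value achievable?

Check high-value combinations within 17 min:
- B+C: time 11+6=17, value 47+47=94
- C: time 6, value 47
- B: time 11, value 47
Best: 94 marks.

94 marks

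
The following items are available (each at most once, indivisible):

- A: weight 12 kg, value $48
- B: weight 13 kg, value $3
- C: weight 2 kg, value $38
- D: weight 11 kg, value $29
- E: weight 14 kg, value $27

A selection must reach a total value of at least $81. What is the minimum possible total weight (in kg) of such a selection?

14

Subsets with value ≥ 81, sorted by total weight:
- A+C: weight 14, value 86
- A+C+D: weight 25, value 115
- C+D+E: weight 27, value 94
Minimum weight: 14 kg.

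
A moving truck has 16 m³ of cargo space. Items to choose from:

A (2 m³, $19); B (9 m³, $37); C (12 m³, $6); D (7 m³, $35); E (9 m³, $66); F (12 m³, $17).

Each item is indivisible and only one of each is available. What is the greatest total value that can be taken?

Check high-value combinations within 16 m³:
- D+E: volume 7+9=16, value 35+66=101
- A+E: volume 2+9=11, value 19+66=85
- B+D: volume 9+7=16, value 37+35=72
Best: $101.

$101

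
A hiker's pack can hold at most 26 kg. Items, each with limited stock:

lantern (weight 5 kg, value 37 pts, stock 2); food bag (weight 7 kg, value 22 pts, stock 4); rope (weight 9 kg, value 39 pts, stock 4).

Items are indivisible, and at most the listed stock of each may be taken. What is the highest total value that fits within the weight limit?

135 pts

Top feasible selections:
- 2×lantern + 1×food bag + 1×rope: weight 26, value 135
- 2×lantern + 2×food bag: weight 24, value 118
Best: 135 pts.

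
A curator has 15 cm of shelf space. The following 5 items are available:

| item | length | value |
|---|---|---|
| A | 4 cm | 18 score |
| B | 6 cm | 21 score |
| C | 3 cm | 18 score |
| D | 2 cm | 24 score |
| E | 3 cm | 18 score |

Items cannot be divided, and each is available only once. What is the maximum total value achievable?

Check high-value combinations within 15 cm:
- B+C+D+E: length 6+3+2+3=14, value 21+18+24+18=81
- A+B+C+D: length 4+6+3+2=15, value 18+21+18+24=81
- A+B+D+E: length 4+6+2+3=15, value 18+21+24+18=81
Best: 81 score.

81 score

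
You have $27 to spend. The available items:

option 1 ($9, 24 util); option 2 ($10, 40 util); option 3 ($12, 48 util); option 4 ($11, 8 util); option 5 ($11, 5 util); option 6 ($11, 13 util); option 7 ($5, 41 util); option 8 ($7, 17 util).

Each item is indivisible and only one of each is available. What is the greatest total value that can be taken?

Check high-value combinations within $27:
- option 2+option 3+option 7: cost 10+12+5=27, value 40+48+41=129
- option 1+option 3+option 7: cost 9+12+5=26, value 24+48+41=113
- option 3+option 7+option 8: cost 12+5+7=24, value 48+41+17=106
- option 1+option 2+option 7: cost 9+10+5=24, value 24+40+41=105
- option 2+option 7+option 8: cost 10+5+7=22, value 40+41+17=98
Best: 129 util.

129 util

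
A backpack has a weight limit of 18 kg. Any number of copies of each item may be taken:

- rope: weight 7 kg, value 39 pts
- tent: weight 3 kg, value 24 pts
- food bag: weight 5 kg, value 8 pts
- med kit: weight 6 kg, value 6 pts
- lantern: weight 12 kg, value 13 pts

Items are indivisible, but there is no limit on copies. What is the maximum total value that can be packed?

Best value-per-unit is tent at 24/3, and filling with it alone uses weight 6×3=18. No mix of the others beats 6×24 = 144.

144 pts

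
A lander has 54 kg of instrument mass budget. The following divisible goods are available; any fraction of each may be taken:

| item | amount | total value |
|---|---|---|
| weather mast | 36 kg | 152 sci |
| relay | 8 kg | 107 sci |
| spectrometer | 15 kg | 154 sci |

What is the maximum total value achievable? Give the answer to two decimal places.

391.89

Take in order of value per unit:
- relay (107/8 per unit): all 8 → value 107, running total 107.00
- spectrometer (154/15 per unit): all 15 → value 154, running total 261.00
- weather mast (152/36 per unit): 31 of 36 → value 31×152/36 = 130.8889, running total 391.89
Total 391.89.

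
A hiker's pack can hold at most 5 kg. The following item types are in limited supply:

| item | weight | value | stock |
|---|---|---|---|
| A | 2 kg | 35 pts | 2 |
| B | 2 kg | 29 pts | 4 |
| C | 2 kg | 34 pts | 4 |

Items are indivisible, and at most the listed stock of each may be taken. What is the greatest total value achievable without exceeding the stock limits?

Best selections within weight 5 and stock limits:
- 2×A: weight 4, value 70
- 1×A + 1×C: weight 4, value 69
- 2×C: weight 4, value 68
Best: 70 pts.

70 pts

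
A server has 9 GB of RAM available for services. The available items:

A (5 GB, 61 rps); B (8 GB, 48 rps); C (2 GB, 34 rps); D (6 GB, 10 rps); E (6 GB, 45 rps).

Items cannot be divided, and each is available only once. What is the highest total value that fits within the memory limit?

This is a 0/1 knapsack; check combinations near the capacity.
- A+C: memory 5+2=7, value 61+34=95
- C+E: memory 2+6=8, value 34+45=79
- A: memory 5, value 61
- B: memory 8, value 48
Best: 95 rps.

95 rps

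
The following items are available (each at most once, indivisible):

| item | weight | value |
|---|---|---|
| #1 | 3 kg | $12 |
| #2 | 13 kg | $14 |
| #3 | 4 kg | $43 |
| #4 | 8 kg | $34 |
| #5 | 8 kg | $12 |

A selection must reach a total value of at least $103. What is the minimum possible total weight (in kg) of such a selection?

28

Subsets with value ≥ 103, sorted by total weight:
- #1+#2+#3+#4: weight 28, value 103
- #2+#3+#4+#5: weight 33, value 103
Minimum weight: 28 kg.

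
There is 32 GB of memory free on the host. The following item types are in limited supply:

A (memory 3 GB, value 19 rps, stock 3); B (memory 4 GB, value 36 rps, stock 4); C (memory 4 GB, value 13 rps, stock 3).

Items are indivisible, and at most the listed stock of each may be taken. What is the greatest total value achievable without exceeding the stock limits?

Top feasible selections:
- 3×A + 4×B + 1×C: memory 29, value 214
- 2×A + 4×B + 2×C: memory 30, value 208
- 1×A + 4×B + 3×C: memory 31, value 202
- 3×A + 4×B: memory 25, value 201
Best: 214 rps.

214 rps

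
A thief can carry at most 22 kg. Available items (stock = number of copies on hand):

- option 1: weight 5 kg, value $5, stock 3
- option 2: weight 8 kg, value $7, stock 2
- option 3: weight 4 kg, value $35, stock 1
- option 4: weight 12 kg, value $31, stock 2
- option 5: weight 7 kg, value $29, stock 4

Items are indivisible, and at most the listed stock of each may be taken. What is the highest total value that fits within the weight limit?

Top feasible selections:
- 1×option 3 + 2×option 5: weight 18, value 93
- 3×option 5: weight 21, value 87
Best: $93.

$93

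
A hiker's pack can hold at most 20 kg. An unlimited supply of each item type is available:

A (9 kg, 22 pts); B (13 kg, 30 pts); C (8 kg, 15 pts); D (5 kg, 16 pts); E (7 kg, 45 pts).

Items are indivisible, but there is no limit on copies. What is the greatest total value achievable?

106 pts

Best value-per-unit is E at 45/7; filling with it alone gives 2×45 = 90.
Optimal mix: 1×D + 2×E → weight 19, value 106.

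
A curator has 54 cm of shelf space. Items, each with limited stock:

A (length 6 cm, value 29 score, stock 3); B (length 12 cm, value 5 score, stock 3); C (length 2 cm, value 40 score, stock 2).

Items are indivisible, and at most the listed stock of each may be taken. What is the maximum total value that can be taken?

177 score

Best selections within length 54 and stock limits:
- 3×A + 2×B + 2×C: length 46, value 177
- 3×A + 1×B + 2×C: length 34, value 172
- 3×A + 2×C: length 22, value 167
- 2×A + 3×B + 2×C: length 52, value 153
Best: 177 score.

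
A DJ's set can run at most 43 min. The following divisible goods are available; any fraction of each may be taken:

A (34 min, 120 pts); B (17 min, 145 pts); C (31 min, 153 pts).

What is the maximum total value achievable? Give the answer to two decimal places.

Take in order of value per unit:
- B (145/17 per unit): all 17 → value 145, running total 145.00
- C (153/31 per unit): 26 of 31 → value 26×153/31 = 128.3226, running total 273.32
Total 273.32.

273.32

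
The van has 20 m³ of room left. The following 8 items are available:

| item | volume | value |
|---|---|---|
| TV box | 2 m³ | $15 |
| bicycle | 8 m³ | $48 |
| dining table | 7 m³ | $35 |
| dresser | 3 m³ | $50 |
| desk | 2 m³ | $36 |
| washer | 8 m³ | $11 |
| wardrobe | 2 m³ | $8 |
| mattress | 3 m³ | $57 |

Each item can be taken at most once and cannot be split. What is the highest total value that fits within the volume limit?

$214

This is a 0/1 knapsack; check combinations near the capacity.
- TV box+bicycle+dresser+desk+wardrobe+mattress: volume 2+8+3+2+2+3=20, value 15+48+50+36+8+57=214
- TV box+bicycle+dresser+desk+mattress: volume 2+8+3+2+3=18, value 15+48+50+36+57=206
- TV box+dining table+dresser+desk+wardrobe+mattress: volume 2+7+3+2+2+3=19, value 15+35+50+36+8+57=201
- bicycle+dresser+desk+wardrobe+mattress: volume 8+3+2+2+3=18, value 48+50+36+8+57=199
- TV box+dining table+dresser+desk+mattress: volume 2+7+3+2+3=17, value 15+35+50+36+57=193
Best: $214.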